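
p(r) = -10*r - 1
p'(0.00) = -10.00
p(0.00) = -1.00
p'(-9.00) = -10.00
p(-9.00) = 89.00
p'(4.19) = -10.00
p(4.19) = -42.90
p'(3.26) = -10.00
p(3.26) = -33.60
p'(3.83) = -10.00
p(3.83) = -39.30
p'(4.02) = -10.00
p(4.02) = -41.20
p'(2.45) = -10.00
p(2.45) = -25.50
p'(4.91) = -10.00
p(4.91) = -50.10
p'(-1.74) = -10.00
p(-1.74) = 16.40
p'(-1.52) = -10.00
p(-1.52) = 14.20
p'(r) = -10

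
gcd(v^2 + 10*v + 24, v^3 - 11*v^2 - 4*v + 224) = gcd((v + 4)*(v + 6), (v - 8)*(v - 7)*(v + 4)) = v + 4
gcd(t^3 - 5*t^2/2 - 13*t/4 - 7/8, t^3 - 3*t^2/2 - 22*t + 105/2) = t - 7/2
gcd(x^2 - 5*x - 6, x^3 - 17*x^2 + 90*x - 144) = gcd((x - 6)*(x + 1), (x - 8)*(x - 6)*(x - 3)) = x - 6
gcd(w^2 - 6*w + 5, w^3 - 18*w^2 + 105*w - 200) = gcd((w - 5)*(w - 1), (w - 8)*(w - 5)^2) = w - 5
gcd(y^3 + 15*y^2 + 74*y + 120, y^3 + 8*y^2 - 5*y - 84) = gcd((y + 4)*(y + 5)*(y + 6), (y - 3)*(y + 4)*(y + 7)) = y + 4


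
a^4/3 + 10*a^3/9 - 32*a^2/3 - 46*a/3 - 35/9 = (a/3 + 1/3)*(a - 5)*(a + 1/3)*(a + 7)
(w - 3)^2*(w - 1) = w^3 - 7*w^2 + 15*w - 9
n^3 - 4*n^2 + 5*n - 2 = (n - 2)*(n - 1)^2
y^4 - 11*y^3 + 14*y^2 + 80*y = y*(y - 8)*(y - 5)*(y + 2)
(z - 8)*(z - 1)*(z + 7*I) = z^3 - 9*z^2 + 7*I*z^2 + 8*z - 63*I*z + 56*I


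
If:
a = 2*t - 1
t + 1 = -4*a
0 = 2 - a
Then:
No Solution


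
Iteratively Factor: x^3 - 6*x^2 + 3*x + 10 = (x - 2)*(x^2 - 4*x - 5) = (x - 2)*(x + 1)*(x - 5)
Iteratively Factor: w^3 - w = (w + 1)*(w^2 - w) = w*(w + 1)*(w - 1)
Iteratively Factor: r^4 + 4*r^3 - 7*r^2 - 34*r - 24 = (r - 3)*(r^3 + 7*r^2 + 14*r + 8) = (r - 3)*(r + 1)*(r^2 + 6*r + 8) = (r - 3)*(r + 1)*(r + 4)*(r + 2)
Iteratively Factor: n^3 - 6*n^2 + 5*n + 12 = (n + 1)*(n^2 - 7*n + 12) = (n - 3)*(n + 1)*(n - 4)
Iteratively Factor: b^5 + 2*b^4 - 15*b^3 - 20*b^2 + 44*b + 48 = (b - 2)*(b^4 + 4*b^3 - 7*b^2 - 34*b - 24) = (b - 2)*(b + 1)*(b^3 + 3*b^2 - 10*b - 24) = (b - 2)*(b + 1)*(b + 2)*(b^2 + b - 12) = (b - 3)*(b - 2)*(b + 1)*(b + 2)*(b + 4)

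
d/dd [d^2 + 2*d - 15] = 2*d + 2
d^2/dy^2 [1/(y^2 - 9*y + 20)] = 2*(-y^2 + 9*y + (2*y - 9)^2 - 20)/(y^2 - 9*y + 20)^3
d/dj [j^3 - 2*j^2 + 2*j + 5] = 3*j^2 - 4*j + 2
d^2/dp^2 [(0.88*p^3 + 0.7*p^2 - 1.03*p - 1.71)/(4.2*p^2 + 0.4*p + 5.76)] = (-2.8421709430404e-14*p^5 + 4.26325641456066e-14*p^4 - 80.98672*p^3 - 270.42768*p^2 + 307.447488*p + 133.38432)/(74.088*p^6 + 21.168*p^5 + 306.8352*p^4 + 58.1248*p^3 + 420.80256*p^2 + 39.81312*p + 191.102976)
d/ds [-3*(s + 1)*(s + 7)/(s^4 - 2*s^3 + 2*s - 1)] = 6*(s + 11)/(s^4 - 4*s^3 + 6*s^2 - 4*s + 1)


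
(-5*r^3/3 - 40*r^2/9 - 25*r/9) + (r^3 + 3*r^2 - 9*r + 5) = -2*r^3/3 - 13*r^2/9 - 106*r/9 + 5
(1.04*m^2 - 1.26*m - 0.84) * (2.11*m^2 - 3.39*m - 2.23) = 2.1944*m^4 - 6.1842*m^3 + 0.1798*m^2 + 5.6574*m + 1.8732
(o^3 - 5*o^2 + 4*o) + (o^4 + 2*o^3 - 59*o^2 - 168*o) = o^4 + 3*o^3 - 64*o^2 - 164*o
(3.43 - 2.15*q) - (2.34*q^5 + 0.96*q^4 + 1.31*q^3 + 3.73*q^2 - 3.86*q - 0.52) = -2.34*q^5 - 0.96*q^4 - 1.31*q^3 - 3.73*q^2 + 1.71*q + 3.95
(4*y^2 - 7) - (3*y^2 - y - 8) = y^2 + y + 1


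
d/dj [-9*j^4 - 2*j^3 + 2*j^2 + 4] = 2*j*(-18*j^2 - 3*j + 2)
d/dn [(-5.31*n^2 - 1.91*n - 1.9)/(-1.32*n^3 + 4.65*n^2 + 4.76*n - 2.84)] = (-7.0092*n^4 - 5.0424*n^3 - 23.9181*n^2 + 47.8308*n + 14.4684)/(1.7424*n^6 - 12.276*n^5 + 9.0561*n^4 + 51.7656*n^3 - 3.7544*n^2 - 27.0368*n + 8.0656)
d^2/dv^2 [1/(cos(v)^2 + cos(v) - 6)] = (-4*sin(v)^4 + 27*sin(v)^2 - 9*cos(v)/4 - 3*cos(3*v)/4 - 9)/((cos(v) - 2)^3*(cos(v) + 3)^3)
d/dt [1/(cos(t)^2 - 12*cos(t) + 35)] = 2*(cos(t) - 6)*sin(t)/(cos(t)^2 - 12*cos(t) + 35)^2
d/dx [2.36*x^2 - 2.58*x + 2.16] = 4.72*x - 2.58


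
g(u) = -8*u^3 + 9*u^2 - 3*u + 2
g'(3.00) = -165.00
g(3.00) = -142.00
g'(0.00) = -3.00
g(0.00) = 2.00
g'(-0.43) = -15.18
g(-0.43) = 5.59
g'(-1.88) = -121.67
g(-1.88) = 92.61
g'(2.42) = -99.99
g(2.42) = -65.93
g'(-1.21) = -59.92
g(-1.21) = 32.98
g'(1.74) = -44.34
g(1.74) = -18.12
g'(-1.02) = -46.33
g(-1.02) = 22.91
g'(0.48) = 0.11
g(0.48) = 1.75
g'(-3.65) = -388.44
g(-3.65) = 521.87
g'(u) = -24*u^2 + 18*u - 3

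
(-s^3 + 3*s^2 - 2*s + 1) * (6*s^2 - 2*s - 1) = -6*s^5 + 20*s^4 - 17*s^3 + 7*s^2 - 1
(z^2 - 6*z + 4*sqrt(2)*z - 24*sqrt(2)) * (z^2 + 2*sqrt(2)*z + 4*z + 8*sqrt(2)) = z^4 - 2*z^3 + 6*sqrt(2)*z^3 - 12*sqrt(2)*z^2 - 8*z^2 - 144*sqrt(2)*z - 32*z - 384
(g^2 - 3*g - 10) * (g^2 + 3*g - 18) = g^4 - 37*g^2 + 24*g + 180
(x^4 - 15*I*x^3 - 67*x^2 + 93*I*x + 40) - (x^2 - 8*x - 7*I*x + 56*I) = x^4 - 15*I*x^3 - 68*x^2 + 8*x + 100*I*x + 40 - 56*I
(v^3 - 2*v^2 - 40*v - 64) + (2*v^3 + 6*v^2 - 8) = 3*v^3 + 4*v^2 - 40*v - 72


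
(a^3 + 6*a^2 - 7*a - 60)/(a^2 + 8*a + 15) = (a^2 + a - 12)/(a + 3)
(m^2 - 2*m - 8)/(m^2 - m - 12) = (m + 2)/(m + 3)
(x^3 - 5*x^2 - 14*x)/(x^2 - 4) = x*(x - 7)/(x - 2)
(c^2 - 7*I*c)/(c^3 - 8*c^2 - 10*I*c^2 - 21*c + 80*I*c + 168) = c/(c^2 - c*(8 + 3*I) + 24*I)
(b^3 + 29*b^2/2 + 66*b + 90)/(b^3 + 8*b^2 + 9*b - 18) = (b^2 + 17*b/2 + 15)/(b^2 + 2*b - 3)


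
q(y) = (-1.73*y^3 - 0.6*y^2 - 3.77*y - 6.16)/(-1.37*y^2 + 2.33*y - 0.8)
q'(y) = (2.74*y - 2.33)*(-1.73*y^3 - 0.6*y^2 - 3.77*y - 6.16)/(-1.37*y^2 + 2.33*y - 0.8)^2 + (-5.19*y^2 - 1.2*y - 3.77)/(-1.37*y^2 + 2.33*y - 0.8)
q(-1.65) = -0.74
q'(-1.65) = 1.30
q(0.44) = 201.90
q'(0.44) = 5803.24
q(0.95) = -66.45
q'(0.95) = -156.62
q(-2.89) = -2.19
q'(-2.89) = 1.12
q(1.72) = 27.47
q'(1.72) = -52.36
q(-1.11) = 0.07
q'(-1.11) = 1.81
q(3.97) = 10.56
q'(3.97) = 0.00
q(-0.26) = 3.46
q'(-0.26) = 9.57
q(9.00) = 14.87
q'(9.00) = 1.13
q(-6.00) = -5.75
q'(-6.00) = 1.18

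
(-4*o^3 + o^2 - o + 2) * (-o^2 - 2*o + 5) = 4*o^5 + 7*o^4 - 21*o^3 + 5*o^2 - 9*o + 10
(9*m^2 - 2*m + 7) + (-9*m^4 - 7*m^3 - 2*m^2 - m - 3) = -9*m^4 - 7*m^3 + 7*m^2 - 3*m + 4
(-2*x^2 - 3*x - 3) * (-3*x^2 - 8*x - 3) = 6*x^4 + 25*x^3 + 39*x^2 + 33*x + 9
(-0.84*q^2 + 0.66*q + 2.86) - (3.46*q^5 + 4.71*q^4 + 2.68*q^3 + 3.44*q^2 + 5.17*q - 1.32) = -3.46*q^5 - 4.71*q^4 - 2.68*q^3 - 4.28*q^2 - 4.51*q + 4.18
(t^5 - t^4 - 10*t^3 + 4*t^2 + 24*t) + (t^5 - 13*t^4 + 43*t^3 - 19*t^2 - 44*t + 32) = 2*t^5 - 14*t^4 + 33*t^3 - 15*t^2 - 20*t + 32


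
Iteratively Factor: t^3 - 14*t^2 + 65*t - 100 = (t - 5)*(t^2 - 9*t + 20) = (t - 5)^2*(t - 4)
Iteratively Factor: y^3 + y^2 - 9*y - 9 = (y + 3)*(y^2 - 2*y - 3) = (y - 3)*(y + 3)*(y + 1)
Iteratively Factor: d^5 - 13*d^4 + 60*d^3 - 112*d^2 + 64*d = (d - 4)*(d^4 - 9*d^3 + 24*d^2 - 16*d) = (d - 4)^2*(d^3 - 5*d^2 + 4*d) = (d - 4)^3*(d^2 - d) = (d - 4)^3*(d - 1)*(d)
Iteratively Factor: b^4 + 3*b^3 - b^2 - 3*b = (b + 1)*(b^3 + 2*b^2 - 3*b) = b*(b + 1)*(b^2 + 2*b - 3) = b*(b + 1)*(b + 3)*(b - 1)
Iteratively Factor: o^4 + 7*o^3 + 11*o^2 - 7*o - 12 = (o + 3)*(o^3 + 4*o^2 - o - 4) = (o - 1)*(o + 3)*(o^2 + 5*o + 4) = (o - 1)*(o + 3)*(o + 4)*(o + 1)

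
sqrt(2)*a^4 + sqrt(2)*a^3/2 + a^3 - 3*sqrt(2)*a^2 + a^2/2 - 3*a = a*(a - 3/2)*(a + 2)*(sqrt(2)*a + 1)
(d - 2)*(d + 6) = d^2 + 4*d - 12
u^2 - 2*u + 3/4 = (u - 3/2)*(u - 1/2)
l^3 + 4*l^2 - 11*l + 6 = (l - 1)^2*(l + 6)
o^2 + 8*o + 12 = (o + 2)*(o + 6)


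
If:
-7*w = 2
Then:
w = -2/7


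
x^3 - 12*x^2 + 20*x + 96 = (x - 8)*(x - 6)*(x + 2)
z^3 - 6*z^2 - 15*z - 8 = (z - 8)*(z + 1)^2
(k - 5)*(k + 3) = k^2 - 2*k - 15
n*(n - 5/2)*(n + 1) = n^3 - 3*n^2/2 - 5*n/2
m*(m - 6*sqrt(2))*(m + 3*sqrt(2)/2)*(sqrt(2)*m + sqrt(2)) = sqrt(2)*m^4 - 9*m^3 + sqrt(2)*m^3 - 18*sqrt(2)*m^2 - 9*m^2 - 18*sqrt(2)*m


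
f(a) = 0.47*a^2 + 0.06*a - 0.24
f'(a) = 0.94*a + 0.06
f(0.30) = -0.18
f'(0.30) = 0.34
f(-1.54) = 0.78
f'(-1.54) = -1.39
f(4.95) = 11.57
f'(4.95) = 4.71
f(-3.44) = 5.12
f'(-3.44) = -3.17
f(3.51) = 5.76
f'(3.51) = 3.36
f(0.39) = -0.15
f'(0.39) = 0.43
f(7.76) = 28.53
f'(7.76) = 7.35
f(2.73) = 3.43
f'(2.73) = 2.63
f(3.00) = 4.17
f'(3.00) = 2.88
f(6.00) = 17.04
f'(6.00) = 5.70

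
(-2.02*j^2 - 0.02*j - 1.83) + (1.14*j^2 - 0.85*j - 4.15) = -0.88*j^2 - 0.87*j - 5.98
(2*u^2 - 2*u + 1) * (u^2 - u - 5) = 2*u^4 - 4*u^3 - 7*u^2 + 9*u - 5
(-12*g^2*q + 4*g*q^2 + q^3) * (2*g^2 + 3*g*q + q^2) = -24*g^4*q - 28*g^3*q^2 + 2*g^2*q^3 + 7*g*q^4 + q^5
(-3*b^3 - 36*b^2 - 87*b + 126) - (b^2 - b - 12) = -3*b^3 - 37*b^2 - 86*b + 138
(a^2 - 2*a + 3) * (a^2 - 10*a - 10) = a^4 - 12*a^3 + 13*a^2 - 10*a - 30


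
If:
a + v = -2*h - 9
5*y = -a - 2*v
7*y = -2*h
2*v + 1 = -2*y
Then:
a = -35/22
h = -133/44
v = -15/11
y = 19/22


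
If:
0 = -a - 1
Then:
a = -1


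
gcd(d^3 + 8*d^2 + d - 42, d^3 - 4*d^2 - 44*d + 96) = d - 2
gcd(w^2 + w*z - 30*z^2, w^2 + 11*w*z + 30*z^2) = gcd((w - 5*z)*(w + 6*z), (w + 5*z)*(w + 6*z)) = w + 6*z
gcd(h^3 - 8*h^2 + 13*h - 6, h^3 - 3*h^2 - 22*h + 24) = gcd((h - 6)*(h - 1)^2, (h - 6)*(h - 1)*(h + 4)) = h^2 - 7*h + 6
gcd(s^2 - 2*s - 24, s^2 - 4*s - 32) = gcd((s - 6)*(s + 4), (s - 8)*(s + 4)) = s + 4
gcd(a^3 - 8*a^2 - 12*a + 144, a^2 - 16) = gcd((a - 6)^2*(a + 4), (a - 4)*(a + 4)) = a + 4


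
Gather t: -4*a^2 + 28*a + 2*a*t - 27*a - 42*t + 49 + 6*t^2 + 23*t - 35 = -4*a^2 + a + 6*t^2 + t*(2*a - 19) + 14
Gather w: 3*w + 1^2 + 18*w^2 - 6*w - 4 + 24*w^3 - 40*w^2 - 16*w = 24*w^3 - 22*w^2 - 19*w - 3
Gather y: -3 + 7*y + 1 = 7*y - 2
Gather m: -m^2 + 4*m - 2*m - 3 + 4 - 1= -m^2 + 2*m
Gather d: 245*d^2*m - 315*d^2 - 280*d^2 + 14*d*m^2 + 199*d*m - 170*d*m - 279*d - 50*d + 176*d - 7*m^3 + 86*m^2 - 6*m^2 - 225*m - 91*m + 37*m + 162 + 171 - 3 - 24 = d^2*(245*m - 595) + d*(14*m^2 + 29*m - 153) - 7*m^3 + 80*m^2 - 279*m + 306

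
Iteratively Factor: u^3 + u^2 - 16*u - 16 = (u + 4)*(u^2 - 3*u - 4) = (u + 1)*(u + 4)*(u - 4)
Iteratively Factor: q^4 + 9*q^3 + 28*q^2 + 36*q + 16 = (q + 2)*(q^3 + 7*q^2 + 14*q + 8) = (q + 2)^2*(q^2 + 5*q + 4) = (q + 1)*(q + 2)^2*(q + 4)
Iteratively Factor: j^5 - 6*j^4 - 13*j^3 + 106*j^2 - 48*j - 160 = (j - 2)*(j^4 - 4*j^3 - 21*j^2 + 64*j + 80) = (j - 4)*(j - 2)*(j^3 - 21*j - 20) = (j - 4)*(j - 2)*(j + 1)*(j^2 - j - 20) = (j - 4)*(j - 2)*(j + 1)*(j + 4)*(j - 5)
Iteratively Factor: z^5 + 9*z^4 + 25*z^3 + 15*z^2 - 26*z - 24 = (z + 2)*(z^4 + 7*z^3 + 11*z^2 - 7*z - 12) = (z + 2)*(z + 4)*(z^3 + 3*z^2 - z - 3) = (z + 2)*(z + 3)*(z + 4)*(z^2 - 1) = (z - 1)*(z + 2)*(z + 3)*(z + 4)*(z + 1)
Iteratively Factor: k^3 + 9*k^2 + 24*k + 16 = (k + 1)*(k^2 + 8*k + 16) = (k + 1)*(k + 4)*(k + 4)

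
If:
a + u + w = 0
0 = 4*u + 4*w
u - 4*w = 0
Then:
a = 0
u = 0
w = 0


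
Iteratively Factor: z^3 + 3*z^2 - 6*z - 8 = (z + 4)*(z^2 - z - 2) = (z + 1)*(z + 4)*(z - 2)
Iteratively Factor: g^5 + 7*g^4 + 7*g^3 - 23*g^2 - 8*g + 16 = (g + 4)*(g^4 + 3*g^3 - 5*g^2 - 3*g + 4) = (g + 4)^2*(g^3 - g^2 - g + 1) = (g - 1)*(g + 4)^2*(g^2 - 1) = (g - 1)^2*(g + 4)^2*(g + 1)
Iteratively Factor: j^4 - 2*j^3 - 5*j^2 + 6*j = (j - 3)*(j^3 + j^2 - 2*j) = (j - 3)*(j - 1)*(j^2 + 2*j) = j*(j - 3)*(j - 1)*(j + 2)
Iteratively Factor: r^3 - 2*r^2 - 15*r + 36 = (r - 3)*(r^2 + r - 12) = (r - 3)^2*(r + 4)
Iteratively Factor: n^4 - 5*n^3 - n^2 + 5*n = (n - 5)*(n^3 - n) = n*(n - 5)*(n^2 - 1) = n*(n - 5)*(n + 1)*(n - 1)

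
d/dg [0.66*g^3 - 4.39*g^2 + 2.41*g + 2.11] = 1.98*g^2 - 8.78*g + 2.41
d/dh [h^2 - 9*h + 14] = 2*h - 9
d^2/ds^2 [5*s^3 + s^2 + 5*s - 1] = 30*s + 2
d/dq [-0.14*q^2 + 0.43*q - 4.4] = 0.43 - 0.28*q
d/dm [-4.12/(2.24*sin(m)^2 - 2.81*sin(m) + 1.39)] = (18.4576*sin(m) - 11.5772)*cos(m)/(2.24*sin(m)^2 - 2.81*sin(m) + 1.39)^2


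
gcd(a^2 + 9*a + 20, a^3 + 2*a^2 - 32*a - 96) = a + 4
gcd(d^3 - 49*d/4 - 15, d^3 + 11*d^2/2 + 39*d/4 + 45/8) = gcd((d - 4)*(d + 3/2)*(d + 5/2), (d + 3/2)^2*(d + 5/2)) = d^2 + 4*d + 15/4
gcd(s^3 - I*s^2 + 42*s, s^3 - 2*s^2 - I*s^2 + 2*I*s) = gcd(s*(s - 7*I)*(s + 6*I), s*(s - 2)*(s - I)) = s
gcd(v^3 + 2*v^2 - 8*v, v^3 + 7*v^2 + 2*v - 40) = v^2 + 2*v - 8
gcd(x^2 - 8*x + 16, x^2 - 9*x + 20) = x - 4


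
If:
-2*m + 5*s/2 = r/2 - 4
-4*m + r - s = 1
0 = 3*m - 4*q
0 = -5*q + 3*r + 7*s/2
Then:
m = 67/170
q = 201/680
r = 549/340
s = -327/340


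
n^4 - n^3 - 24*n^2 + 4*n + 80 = (n - 5)*(n - 2)*(n + 2)*(n + 4)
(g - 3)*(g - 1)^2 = g^3 - 5*g^2 + 7*g - 3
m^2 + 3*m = m*(m + 3)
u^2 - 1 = (u - 1)*(u + 1)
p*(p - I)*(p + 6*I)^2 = p^4 + 11*I*p^3 - 24*p^2 + 36*I*p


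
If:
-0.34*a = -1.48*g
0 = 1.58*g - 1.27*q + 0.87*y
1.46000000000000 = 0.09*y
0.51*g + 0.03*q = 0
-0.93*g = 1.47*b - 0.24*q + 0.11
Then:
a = -2.65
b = 2.00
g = -0.61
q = 10.36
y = 16.22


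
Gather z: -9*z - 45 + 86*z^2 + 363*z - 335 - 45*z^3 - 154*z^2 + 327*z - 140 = -45*z^3 - 68*z^2 + 681*z - 520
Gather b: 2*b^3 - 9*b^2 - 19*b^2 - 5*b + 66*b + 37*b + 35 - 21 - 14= 2*b^3 - 28*b^2 + 98*b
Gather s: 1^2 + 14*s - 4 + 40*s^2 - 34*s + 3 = 40*s^2 - 20*s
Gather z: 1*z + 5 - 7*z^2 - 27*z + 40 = -7*z^2 - 26*z + 45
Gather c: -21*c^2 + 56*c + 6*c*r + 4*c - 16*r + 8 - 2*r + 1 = -21*c^2 + c*(6*r + 60) - 18*r + 9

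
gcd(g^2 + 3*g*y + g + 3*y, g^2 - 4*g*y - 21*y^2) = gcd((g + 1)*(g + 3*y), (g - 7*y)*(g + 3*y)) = g + 3*y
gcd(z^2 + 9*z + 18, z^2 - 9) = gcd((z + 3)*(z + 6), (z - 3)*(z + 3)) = z + 3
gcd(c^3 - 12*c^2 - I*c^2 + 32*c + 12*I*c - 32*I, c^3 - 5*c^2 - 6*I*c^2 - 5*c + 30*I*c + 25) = c - I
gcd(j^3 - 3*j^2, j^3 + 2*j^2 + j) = j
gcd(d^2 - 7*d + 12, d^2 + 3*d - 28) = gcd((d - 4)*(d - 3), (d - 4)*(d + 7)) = d - 4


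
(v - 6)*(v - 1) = v^2 - 7*v + 6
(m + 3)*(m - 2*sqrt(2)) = m^2 - 2*sqrt(2)*m + 3*m - 6*sqrt(2)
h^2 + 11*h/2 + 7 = (h + 2)*(h + 7/2)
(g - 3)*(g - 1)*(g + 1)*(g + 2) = g^4 - g^3 - 7*g^2 + g + 6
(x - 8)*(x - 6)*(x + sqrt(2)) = x^3 - 14*x^2 + sqrt(2)*x^2 - 14*sqrt(2)*x + 48*x + 48*sqrt(2)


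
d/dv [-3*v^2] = -6*v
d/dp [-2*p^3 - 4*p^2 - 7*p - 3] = -6*p^2 - 8*p - 7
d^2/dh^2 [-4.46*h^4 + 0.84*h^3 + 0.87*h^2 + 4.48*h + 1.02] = -53.52*h^2 + 5.04*h + 1.74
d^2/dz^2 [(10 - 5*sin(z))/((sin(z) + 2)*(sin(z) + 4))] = 5*(sin(z)^5 - 14*sin(z)^4 - 86*sin(z)^3 - 44*sin(z)^2 + 280*sin(z) + 208)/((sin(z) + 2)^3*(sin(z) + 4)^3)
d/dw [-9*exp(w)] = -9*exp(w)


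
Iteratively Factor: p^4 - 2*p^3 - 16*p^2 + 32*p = (p + 4)*(p^3 - 6*p^2 + 8*p) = p*(p + 4)*(p^2 - 6*p + 8) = p*(p - 2)*(p + 4)*(p - 4)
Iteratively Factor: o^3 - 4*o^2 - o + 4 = (o - 4)*(o^2 - 1) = (o - 4)*(o + 1)*(o - 1)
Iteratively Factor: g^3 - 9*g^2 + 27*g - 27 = (g - 3)*(g^2 - 6*g + 9) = (g - 3)^2*(g - 3)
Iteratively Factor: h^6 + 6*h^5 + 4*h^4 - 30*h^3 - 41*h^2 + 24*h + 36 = (h + 2)*(h^5 + 4*h^4 - 4*h^3 - 22*h^2 + 3*h + 18) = (h - 1)*(h + 2)*(h^4 + 5*h^3 + h^2 - 21*h - 18) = (h - 2)*(h - 1)*(h + 2)*(h^3 + 7*h^2 + 15*h + 9) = (h - 2)*(h - 1)*(h + 2)*(h + 3)*(h^2 + 4*h + 3) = (h - 2)*(h - 1)*(h + 2)*(h + 3)^2*(h + 1)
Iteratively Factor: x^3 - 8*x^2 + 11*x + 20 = (x - 5)*(x^2 - 3*x - 4) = (x - 5)*(x + 1)*(x - 4)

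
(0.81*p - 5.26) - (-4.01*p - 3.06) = 4.82*p - 2.2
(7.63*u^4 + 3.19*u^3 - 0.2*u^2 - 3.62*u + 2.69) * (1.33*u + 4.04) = 10.1479*u^5 + 35.0679*u^4 + 12.6216*u^3 - 5.6226*u^2 - 11.0471*u + 10.8676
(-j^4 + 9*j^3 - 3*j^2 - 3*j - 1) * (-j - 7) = j^5 - 2*j^4 - 60*j^3 + 24*j^2 + 22*j + 7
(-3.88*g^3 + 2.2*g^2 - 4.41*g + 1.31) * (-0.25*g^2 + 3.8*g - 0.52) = 0.97*g^5 - 15.294*g^4 + 11.4801*g^3 - 18.2295*g^2 + 7.2712*g - 0.6812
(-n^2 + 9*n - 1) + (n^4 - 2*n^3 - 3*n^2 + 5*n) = n^4 - 2*n^3 - 4*n^2 + 14*n - 1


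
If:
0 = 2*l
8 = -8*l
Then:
No Solution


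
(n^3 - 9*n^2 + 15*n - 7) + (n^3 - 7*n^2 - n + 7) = 2*n^3 - 16*n^2 + 14*n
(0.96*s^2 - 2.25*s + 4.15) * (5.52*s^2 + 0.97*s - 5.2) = 5.2992*s^4 - 11.4888*s^3 + 15.7335*s^2 + 15.7255*s - 21.58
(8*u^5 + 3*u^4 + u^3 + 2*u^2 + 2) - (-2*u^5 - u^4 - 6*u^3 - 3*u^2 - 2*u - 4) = 10*u^5 + 4*u^4 + 7*u^3 + 5*u^2 + 2*u + 6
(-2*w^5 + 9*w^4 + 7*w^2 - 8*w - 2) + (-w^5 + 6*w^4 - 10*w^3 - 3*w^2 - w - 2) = -3*w^5 + 15*w^4 - 10*w^3 + 4*w^2 - 9*w - 4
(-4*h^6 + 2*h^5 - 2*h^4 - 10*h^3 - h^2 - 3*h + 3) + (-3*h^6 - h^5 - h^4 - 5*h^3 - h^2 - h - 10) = -7*h^6 + h^5 - 3*h^4 - 15*h^3 - 2*h^2 - 4*h - 7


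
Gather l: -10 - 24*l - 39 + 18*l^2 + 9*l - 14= 18*l^2 - 15*l - 63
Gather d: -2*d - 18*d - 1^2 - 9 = -20*d - 10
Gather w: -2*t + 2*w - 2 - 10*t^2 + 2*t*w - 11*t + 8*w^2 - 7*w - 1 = -10*t^2 - 13*t + 8*w^2 + w*(2*t - 5) - 3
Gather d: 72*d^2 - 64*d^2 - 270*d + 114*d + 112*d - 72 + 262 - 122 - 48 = 8*d^2 - 44*d + 20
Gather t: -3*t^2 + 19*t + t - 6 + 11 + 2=-3*t^2 + 20*t + 7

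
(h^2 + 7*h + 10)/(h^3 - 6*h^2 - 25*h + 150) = (h + 2)/(h^2 - 11*h + 30)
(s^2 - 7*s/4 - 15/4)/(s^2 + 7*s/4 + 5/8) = 2*(s - 3)/(2*s + 1)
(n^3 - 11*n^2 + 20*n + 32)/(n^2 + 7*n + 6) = (n^2 - 12*n + 32)/(n + 6)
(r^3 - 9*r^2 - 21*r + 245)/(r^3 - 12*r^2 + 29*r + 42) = (r^2 - 2*r - 35)/(r^2 - 5*r - 6)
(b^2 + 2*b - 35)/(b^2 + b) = (b^2 + 2*b - 35)/(b*(b + 1))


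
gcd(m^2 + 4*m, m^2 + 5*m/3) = m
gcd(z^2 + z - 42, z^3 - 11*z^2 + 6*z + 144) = z - 6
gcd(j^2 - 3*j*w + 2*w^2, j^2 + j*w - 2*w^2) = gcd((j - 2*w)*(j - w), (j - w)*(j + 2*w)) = -j + w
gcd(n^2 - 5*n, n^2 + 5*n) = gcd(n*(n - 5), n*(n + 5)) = n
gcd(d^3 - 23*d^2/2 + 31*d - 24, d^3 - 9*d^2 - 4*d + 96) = d - 8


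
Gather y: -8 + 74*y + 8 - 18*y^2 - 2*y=-18*y^2 + 72*y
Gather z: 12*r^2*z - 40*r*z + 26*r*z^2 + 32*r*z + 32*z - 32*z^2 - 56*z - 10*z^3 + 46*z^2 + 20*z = -10*z^3 + z^2*(26*r + 14) + z*(12*r^2 - 8*r - 4)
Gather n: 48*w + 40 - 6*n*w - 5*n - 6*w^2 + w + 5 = n*(-6*w - 5) - 6*w^2 + 49*w + 45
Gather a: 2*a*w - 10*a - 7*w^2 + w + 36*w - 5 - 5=a*(2*w - 10) - 7*w^2 + 37*w - 10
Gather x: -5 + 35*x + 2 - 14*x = 21*x - 3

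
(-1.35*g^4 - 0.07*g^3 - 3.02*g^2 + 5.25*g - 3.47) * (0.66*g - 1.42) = -0.891*g^5 + 1.8708*g^4 - 1.8938*g^3 + 7.7534*g^2 - 9.7452*g + 4.9274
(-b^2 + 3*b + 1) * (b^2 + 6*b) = -b^4 - 3*b^3 + 19*b^2 + 6*b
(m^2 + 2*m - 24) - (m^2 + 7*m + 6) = -5*m - 30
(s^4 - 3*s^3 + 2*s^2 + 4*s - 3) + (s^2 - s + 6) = s^4 - 3*s^3 + 3*s^2 + 3*s + 3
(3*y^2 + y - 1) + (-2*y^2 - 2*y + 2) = y^2 - y + 1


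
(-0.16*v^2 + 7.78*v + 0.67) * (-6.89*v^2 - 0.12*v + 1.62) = 1.1024*v^4 - 53.585*v^3 - 5.8091*v^2 + 12.5232*v + 1.0854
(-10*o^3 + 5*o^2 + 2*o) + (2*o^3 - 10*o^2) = -8*o^3 - 5*o^2 + 2*o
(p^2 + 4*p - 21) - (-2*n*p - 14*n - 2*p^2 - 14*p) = 2*n*p + 14*n + 3*p^2 + 18*p - 21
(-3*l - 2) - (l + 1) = -4*l - 3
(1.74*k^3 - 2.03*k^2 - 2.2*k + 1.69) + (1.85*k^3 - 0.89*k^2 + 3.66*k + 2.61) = 3.59*k^3 - 2.92*k^2 + 1.46*k + 4.3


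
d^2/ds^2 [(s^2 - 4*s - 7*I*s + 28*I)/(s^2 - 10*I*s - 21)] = 2*(-4 + 3*I)/(s^3 - 9*I*s^2 - 27*s + 27*I)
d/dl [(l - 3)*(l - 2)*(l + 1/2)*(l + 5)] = 4*l^3 + 3*l^2/2 - 38*l + 41/2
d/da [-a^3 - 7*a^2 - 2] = a*(-3*a - 14)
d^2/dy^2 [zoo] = 0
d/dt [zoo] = 0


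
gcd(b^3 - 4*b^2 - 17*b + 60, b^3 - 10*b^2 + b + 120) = b - 5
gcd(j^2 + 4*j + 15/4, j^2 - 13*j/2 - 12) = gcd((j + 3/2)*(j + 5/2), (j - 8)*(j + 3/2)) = j + 3/2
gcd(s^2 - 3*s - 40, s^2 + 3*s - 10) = s + 5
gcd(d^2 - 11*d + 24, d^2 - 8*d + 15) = d - 3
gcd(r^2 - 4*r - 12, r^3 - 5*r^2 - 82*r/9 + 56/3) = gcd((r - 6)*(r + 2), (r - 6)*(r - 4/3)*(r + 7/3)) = r - 6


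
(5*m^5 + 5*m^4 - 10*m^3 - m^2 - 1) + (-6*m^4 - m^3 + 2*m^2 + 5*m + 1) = 5*m^5 - m^4 - 11*m^3 + m^2 + 5*m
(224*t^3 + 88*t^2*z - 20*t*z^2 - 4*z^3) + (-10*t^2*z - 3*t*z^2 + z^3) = 224*t^3 + 78*t^2*z - 23*t*z^2 - 3*z^3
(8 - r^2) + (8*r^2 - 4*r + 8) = 7*r^2 - 4*r + 16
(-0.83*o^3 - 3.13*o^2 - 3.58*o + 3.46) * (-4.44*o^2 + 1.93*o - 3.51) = 3.6852*o^5 + 12.2953*o^4 + 12.7676*o^3 - 11.2855*o^2 + 19.2436*o - 12.1446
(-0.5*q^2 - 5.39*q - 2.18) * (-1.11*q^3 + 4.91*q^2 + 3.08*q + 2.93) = 0.555*q^5 + 3.5279*q^4 - 25.5851*q^3 - 28.77*q^2 - 22.5071*q - 6.3874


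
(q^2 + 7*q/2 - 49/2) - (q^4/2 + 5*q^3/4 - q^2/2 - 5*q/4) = -q^4/2 - 5*q^3/4 + 3*q^2/2 + 19*q/4 - 49/2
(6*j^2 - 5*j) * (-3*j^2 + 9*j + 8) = -18*j^4 + 69*j^3 + 3*j^2 - 40*j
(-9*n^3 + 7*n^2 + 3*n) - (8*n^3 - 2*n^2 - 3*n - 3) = -17*n^3 + 9*n^2 + 6*n + 3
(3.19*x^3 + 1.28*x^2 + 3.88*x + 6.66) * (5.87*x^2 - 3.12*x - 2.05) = 18.7253*x^5 - 2.4392*x^4 + 12.2425*x^3 + 24.3646*x^2 - 28.7332*x - 13.653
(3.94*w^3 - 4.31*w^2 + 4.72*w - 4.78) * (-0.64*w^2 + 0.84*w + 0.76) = -2.5216*w^5 + 6.068*w^4 - 3.6468*w^3 + 3.7484*w^2 - 0.428*w - 3.6328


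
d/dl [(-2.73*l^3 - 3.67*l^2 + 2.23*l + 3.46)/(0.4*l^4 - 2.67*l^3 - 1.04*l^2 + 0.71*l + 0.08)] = (1.092*l^6 + 2.936*l^5 - 9.6357*l^4 + 2.4956*l^3 + 26.7729*l^2 + 6.6096*l - 2.2782)/(0.16*l^8 - 2.136*l^7 + 6.2969*l^6 + 6.1216*l^5 - 2.6458*l^4 - 1.904*l^3 + 0.3377*l^2 + 0.1136*l + 0.0064)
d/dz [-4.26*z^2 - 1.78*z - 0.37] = -8.52*z - 1.78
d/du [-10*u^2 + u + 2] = 1 - 20*u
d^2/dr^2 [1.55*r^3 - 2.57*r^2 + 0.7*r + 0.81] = 9.3*r - 5.14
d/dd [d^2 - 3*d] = 2*d - 3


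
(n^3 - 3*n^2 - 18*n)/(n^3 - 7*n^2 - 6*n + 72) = n/(n - 4)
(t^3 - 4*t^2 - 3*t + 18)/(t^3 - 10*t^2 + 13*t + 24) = (t^2 - t - 6)/(t^2 - 7*t - 8)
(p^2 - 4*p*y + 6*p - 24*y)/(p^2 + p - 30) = (p - 4*y)/(p - 5)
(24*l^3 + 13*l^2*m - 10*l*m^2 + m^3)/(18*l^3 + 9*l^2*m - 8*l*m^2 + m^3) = (8*l - m)/(6*l - m)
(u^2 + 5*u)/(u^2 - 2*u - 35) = u/(u - 7)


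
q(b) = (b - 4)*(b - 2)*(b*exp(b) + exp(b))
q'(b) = (b - 4)*(b - 2)*(b*exp(b) + 2*exp(b)) + (b - 4)*(b*exp(b) + exp(b)) + (b - 2)*(b*exp(b) + exp(b)) = (b^3 - 2*b^2 - 8*b + 10)*exp(b)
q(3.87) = -56.76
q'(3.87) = 337.84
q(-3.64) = -2.99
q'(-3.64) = -0.93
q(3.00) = -80.34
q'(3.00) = -100.43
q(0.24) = 10.43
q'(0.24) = 10.14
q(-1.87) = -3.05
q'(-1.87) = 1.76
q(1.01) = 16.34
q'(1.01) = 2.50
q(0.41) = 12.13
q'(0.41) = 9.72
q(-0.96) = 0.22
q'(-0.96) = 5.73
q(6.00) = 22592.01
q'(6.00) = 42763.45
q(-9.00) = -0.14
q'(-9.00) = -0.10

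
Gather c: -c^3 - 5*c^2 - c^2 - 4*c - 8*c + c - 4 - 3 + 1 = -c^3 - 6*c^2 - 11*c - 6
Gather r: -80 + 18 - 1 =-63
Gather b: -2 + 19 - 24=-7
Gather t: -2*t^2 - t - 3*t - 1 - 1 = -2*t^2 - 4*t - 2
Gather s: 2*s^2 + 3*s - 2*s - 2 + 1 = 2*s^2 + s - 1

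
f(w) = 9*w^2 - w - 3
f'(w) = 18*w - 1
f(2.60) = 55.24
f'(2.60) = 45.80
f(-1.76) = 26.64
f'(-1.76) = -32.68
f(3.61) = 110.68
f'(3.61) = 63.98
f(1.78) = 23.74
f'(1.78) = 31.04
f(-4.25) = 163.81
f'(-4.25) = -77.50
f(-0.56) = 0.38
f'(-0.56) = -11.08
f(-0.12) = -2.75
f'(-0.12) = -3.16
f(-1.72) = 25.35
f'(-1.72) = -31.96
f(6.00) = 315.00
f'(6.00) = 107.00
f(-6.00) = 327.00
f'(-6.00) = -109.00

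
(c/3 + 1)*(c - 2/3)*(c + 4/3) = c^3/3 + 11*c^2/9 + 10*c/27 - 8/9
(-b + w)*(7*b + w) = -7*b^2 + 6*b*w + w^2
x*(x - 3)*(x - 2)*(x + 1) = x^4 - 4*x^3 + x^2 + 6*x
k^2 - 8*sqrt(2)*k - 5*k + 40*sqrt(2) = (k - 5)*(k - 8*sqrt(2))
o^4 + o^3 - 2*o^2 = o^2*(o - 1)*(o + 2)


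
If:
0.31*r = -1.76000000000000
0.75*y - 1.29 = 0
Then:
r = -5.68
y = 1.72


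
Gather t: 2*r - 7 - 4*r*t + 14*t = 2*r + t*(14 - 4*r) - 7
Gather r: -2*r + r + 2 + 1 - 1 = 2 - r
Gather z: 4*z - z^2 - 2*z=-z^2 + 2*z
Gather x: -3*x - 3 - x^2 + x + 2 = -x^2 - 2*x - 1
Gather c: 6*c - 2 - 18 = 6*c - 20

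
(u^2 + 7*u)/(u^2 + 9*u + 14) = u/(u + 2)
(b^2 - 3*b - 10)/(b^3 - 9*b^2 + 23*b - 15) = (b + 2)/(b^2 - 4*b + 3)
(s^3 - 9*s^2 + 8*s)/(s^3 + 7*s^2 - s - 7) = s*(s - 8)/(s^2 + 8*s + 7)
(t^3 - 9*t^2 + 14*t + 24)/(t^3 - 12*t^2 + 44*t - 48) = (t + 1)/(t - 2)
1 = 1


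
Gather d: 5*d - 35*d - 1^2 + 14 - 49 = -30*d - 36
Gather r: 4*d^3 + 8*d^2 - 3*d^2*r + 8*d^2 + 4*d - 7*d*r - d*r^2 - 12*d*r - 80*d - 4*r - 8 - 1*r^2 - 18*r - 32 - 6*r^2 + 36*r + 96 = 4*d^3 + 16*d^2 - 76*d + r^2*(-d - 7) + r*(-3*d^2 - 19*d + 14) + 56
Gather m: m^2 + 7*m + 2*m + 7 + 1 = m^2 + 9*m + 8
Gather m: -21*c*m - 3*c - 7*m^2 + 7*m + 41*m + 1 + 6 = -3*c - 7*m^2 + m*(48 - 21*c) + 7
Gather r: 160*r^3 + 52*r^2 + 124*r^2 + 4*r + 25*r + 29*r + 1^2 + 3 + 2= 160*r^3 + 176*r^2 + 58*r + 6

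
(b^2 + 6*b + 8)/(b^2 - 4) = (b + 4)/(b - 2)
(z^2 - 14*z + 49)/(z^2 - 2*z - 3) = (-z^2 + 14*z - 49)/(-z^2 + 2*z + 3)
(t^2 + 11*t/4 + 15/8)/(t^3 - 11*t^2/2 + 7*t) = (8*t^2 + 22*t + 15)/(4*t*(2*t^2 - 11*t + 14))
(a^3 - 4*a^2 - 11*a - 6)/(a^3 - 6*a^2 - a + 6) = (a + 1)/(a - 1)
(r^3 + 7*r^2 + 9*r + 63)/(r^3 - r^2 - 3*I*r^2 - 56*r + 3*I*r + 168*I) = (r + 3*I)/(r - 8)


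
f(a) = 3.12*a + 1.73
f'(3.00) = 3.12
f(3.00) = 11.09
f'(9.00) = 3.12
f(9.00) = 29.81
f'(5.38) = 3.12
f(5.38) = 18.52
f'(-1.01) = 3.12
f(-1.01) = -1.42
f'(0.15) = 3.12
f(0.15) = 2.20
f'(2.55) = 3.12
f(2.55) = 9.69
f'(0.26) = 3.12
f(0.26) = 2.54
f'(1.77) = 3.12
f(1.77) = 7.25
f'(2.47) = 3.12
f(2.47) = 9.44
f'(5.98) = 3.12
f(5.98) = 20.39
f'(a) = 3.12000000000000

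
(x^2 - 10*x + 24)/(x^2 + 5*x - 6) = (x^2 - 10*x + 24)/(x^2 + 5*x - 6)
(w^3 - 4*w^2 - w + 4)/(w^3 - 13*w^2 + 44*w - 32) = (w + 1)/(w - 8)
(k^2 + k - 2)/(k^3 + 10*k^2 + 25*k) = (k^2 + k - 2)/(k*(k^2 + 10*k + 25))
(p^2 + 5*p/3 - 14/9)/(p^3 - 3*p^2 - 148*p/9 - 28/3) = (3*p - 2)/(3*p^2 - 16*p - 12)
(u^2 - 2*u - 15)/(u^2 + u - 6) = (u - 5)/(u - 2)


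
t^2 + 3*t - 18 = (t - 3)*(t + 6)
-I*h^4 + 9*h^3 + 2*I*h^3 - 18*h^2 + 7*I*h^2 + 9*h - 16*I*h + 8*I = (h - 1)*(h + I)*(h + 8*I)*(-I*h + I)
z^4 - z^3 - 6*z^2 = z^2*(z - 3)*(z + 2)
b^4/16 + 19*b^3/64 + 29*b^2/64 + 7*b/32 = b*(b/4 + 1/4)*(b/4 + 1/2)*(b + 7/4)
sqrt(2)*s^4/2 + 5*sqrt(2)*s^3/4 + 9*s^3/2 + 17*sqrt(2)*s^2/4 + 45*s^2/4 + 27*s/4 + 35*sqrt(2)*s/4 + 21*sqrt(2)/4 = (s + 1)*(s + 3/2)*(s + 7*sqrt(2)/2)*(sqrt(2)*s/2 + 1)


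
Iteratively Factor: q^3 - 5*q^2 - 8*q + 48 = (q - 4)*(q^2 - q - 12) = (q - 4)^2*(q + 3)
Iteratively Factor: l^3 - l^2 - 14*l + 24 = (l + 4)*(l^2 - 5*l + 6) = (l - 3)*(l + 4)*(l - 2)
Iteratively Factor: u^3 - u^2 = (u - 1)*(u^2) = u*(u - 1)*(u)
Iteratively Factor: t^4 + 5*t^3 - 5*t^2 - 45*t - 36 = (t - 3)*(t^3 + 8*t^2 + 19*t + 12) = (t - 3)*(t + 1)*(t^2 + 7*t + 12) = (t - 3)*(t + 1)*(t + 4)*(t + 3)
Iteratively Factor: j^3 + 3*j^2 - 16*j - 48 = (j + 3)*(j^2 - 16) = (j + 3)*(j + 4)*(j - 4)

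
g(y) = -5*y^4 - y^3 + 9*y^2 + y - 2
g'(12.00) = -34775.00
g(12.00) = -104102.00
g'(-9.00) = 14176.00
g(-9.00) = -31358.00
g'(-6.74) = 5867.04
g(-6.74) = -9612.04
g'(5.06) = -2575.82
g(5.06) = -3173.78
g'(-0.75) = -5.75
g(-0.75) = 1.15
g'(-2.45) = 233.02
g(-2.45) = -115.87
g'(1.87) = -106.61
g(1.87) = -36.34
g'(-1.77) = 70.65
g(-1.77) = -19.10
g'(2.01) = -137.35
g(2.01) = -53.36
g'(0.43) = 6.60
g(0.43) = -0.16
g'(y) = -20*y^3 - 3*y^2 + 18*y + 1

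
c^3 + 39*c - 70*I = (c - 5*I)*(c - 2*I)*(c + 7*I)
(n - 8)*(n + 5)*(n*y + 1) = n^3*y - 3*n^2*y + n^2 - 40*n*y - 3*n - 40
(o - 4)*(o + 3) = o^2 - o - 12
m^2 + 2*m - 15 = (m - 3)*(m + 5)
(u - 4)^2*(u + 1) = u^3 - 7*u^2 + 8*u + 16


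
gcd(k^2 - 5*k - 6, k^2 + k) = k + 1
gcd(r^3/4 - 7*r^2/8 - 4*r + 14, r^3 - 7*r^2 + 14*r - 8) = r - 4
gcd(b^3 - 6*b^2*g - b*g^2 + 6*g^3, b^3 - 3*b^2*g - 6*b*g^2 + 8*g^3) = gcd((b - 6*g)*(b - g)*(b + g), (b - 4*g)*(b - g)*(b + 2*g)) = b - g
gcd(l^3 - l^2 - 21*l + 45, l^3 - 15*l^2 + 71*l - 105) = l - 3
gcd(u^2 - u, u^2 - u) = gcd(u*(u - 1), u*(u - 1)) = u^2 - u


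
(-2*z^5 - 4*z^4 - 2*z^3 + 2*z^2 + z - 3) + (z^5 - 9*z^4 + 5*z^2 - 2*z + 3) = -z^5 - 13*z^4 - 2*z^3 + 7*z^2 - z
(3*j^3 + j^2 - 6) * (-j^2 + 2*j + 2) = -3*j^5 + 5*j^4 + 8*j^3 + 8*j^2 - 12*j - 12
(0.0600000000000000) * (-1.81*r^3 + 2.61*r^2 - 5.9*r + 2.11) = -0.1086*r^3 + 0.1566*r^2 - 0.354*r + 0.1266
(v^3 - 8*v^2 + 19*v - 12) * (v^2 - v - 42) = v^5 - 9*v^4 - 15*v^3 + 305*v^2 - 786*v + 504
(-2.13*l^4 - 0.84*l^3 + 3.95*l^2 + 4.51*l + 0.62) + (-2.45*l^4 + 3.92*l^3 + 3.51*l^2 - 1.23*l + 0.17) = -4.58*l^4 + 3.08*l^3 + 7.46*l^2 + 3.28*l + 0.79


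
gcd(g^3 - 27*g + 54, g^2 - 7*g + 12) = g - 3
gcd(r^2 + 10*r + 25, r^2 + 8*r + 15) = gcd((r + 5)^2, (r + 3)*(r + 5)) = r + 5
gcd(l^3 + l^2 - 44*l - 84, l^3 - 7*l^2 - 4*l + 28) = l^2 - 5*l - 14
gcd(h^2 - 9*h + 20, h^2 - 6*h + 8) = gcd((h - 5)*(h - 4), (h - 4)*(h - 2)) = h - 4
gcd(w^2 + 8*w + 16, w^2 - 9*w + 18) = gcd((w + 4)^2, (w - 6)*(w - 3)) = 1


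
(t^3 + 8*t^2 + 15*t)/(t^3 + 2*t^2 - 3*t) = (t + 5)/(t - 1)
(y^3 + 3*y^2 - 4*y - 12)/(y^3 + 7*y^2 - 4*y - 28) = (y + 3)/(y + 7)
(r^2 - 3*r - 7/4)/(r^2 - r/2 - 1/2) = (r - 7/2)/(r - 1)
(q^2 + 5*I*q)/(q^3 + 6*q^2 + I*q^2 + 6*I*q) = (q + 5*I)/(q^2 + q*(6 + I) + 6*I)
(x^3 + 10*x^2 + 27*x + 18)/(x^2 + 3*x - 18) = (x^2 + 4*x + 3)/(x - 3)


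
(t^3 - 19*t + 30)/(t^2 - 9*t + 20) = (t^3 - 19*t + 30)/(t^2 - 9*t + 20)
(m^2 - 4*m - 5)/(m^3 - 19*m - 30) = (m + 1)/(m^2 + 5*m + 6)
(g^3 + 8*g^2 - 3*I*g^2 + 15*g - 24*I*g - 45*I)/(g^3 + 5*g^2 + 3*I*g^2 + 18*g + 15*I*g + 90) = (g + 3)/(g + 6*I)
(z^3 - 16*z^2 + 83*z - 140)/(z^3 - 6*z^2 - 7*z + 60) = (z - 7)/(z + 3)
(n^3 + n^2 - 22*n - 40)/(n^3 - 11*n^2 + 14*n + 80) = (n + 4)/(n - 8)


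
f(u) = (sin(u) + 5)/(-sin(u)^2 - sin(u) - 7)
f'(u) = (2*sin(u)*cos(u) + cos(u))*(sin(u) + 5)/(-sin(u)^2 - sin(u) - 7)^2 + cos(u)/(-sin(u)^2 - sin(u) - 7) = (sin(u)^2 + 10*sin(u) - 2)*cos(u)/(sin(u)^2 + sin(u) + 7)^2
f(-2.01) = -0.59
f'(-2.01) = 0.09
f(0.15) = -0.72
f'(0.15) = -0.01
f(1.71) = -0.67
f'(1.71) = -0.02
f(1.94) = -0.67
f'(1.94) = -0.04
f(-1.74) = -0.57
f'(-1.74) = 0.04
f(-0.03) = -0.71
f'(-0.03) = -0.05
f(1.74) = -0.67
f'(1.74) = -0.02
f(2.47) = -0.70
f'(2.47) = -0.06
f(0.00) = -0.71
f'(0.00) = -0.04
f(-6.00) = -0.72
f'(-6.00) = 0.02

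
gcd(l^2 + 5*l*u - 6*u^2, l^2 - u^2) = -l + u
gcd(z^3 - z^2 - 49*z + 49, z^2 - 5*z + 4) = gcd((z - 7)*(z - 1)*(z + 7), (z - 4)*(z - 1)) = z - 1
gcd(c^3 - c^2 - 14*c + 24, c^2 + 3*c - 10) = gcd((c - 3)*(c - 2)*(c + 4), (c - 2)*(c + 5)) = c - 2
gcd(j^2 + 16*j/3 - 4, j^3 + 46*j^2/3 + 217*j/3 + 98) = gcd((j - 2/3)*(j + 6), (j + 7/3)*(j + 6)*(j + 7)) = j + 6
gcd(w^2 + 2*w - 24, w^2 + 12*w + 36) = w + 6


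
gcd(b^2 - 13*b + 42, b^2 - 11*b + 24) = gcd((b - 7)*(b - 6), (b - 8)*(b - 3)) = 1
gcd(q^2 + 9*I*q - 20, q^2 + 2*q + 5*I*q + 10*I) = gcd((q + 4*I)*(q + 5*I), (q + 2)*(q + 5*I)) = q + 5*I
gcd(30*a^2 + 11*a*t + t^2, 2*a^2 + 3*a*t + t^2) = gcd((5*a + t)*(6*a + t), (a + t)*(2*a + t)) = 1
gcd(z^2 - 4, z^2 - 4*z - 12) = z + 2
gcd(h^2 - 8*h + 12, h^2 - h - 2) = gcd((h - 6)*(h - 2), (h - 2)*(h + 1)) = h - 2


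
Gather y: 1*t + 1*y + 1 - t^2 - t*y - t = -t^2 + y*(1 - t) + 1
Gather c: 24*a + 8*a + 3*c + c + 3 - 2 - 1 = 32*a + 4*c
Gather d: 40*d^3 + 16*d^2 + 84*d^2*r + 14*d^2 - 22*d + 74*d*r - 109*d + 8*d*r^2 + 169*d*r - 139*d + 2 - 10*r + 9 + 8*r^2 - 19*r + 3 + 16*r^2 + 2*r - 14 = 40*d^3 + d^2*(84*r + 30) + d*(8*r^2 + 243*r - 270) + 24*r^2 - 27*r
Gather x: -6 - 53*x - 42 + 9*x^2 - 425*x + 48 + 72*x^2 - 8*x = 81*x^2 - 486*x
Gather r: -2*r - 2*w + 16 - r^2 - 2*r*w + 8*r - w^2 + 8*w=-r^2 + r*(6 - 2*w) - w^2 + 6*w + 16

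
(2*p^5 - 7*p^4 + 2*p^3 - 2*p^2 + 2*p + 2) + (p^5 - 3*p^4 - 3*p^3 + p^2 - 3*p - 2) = 3*p^5 - 10*p^4 - p^3 - p^2 - p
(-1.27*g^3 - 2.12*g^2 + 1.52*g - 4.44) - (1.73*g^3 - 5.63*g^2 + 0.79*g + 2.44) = -3.0*g^3 + 3.51*g^2 + 0.73*g - 6.88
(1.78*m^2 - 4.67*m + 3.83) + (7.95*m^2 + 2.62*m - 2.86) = 9.73*m^2 - 2.05*m + 0.97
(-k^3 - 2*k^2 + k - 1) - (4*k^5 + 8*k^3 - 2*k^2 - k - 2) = -4*k^5 - 9*k^3 + 2*k + 1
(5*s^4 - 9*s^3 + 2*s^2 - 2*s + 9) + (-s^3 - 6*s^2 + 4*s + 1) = 5*s^4 - 10*s^3 - 4*s^2 + 2*s + 10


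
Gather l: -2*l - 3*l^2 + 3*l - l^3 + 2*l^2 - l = -l^3 - l^2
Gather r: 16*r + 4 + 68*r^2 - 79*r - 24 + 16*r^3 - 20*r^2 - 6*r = 16*r^3 + 48*r^2 - 69*r - 20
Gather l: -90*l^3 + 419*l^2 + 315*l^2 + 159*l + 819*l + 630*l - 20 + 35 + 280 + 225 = -90*l^3 + 734*l^2 + 1608*l + 520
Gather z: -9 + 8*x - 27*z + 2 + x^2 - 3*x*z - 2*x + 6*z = x^2 + 6*x + z*(-3*x - 21) - 7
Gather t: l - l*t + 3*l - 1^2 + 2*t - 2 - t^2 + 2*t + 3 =4*l - t^2 + t*(4 - l)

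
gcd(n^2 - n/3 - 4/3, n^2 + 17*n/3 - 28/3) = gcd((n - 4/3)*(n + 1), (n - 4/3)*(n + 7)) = n - 4/3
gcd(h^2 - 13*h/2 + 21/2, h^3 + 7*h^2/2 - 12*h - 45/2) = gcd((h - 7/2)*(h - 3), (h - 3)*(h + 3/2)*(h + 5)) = h - 3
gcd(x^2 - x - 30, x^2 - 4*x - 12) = x - 6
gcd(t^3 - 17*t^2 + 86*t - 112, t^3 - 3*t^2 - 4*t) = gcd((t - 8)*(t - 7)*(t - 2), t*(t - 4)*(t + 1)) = 1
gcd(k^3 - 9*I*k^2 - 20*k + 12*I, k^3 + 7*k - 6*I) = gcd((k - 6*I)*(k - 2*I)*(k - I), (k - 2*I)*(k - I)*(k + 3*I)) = k^2 - 3*I*k - 2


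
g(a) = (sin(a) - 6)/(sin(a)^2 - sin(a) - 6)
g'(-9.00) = 0.53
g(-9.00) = 1.18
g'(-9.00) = 0.53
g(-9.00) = 1.18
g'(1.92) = 0.01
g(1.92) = 0.84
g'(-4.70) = 0.00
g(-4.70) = 0.83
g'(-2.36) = 0.65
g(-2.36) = 1.40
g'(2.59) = 0.13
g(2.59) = 0.88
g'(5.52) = -0.64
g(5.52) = 1.39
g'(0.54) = -0.13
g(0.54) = 0.88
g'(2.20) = 0.05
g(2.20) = 0.84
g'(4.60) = 0.17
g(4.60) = 1.74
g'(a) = (-2*sin(a)*cos(a) + cos(a))*(sin(a) - 6)/(sin(a)^2 - sin(a) - 6)^2 + cos(a)/(sin(a)^2 - sin(a) - 6) = (12*sin(a) + cos(a)^2 - 13)*cos(a)/(sin(a) + cos(a)^2 + 5)^2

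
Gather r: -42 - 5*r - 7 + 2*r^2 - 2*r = 2*r^2 - 7*r - 49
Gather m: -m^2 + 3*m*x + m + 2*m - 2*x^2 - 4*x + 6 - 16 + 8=-m^2 + m*(3*x + 3) - 2*x^2 - 4*x - 2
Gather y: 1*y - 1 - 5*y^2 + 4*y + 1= -5*y^2 + 5*y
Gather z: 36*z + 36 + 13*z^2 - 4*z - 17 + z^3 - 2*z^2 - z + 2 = z^3 + 11*z^2 + 31*z + 21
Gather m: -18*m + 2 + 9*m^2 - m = 9*m^2 - 19*m + 2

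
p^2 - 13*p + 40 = (p - 8)*(p - 5)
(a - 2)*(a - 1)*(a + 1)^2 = a^4 - a^3 - 3*a^2 + a + 2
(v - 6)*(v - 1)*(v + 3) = v^3 - 4*v^2 - 15*v + 18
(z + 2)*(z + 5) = z^2 + 7*z + 10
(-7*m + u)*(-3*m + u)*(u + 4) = 21*m^2*u + 84*m^2 - 10*m*u^2 - 40*m*u + u^3 + 4*u^2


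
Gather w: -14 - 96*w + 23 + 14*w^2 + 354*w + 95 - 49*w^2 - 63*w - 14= -35*w^2 + 195*w + 90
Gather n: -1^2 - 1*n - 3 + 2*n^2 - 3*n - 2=2*n^2 - 4*n - 6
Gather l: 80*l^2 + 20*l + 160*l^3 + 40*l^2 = 160*l^3 + 120*l^2 + 20*l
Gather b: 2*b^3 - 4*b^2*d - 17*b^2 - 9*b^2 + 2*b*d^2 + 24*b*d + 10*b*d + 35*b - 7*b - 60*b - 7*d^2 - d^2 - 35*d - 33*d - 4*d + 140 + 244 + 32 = 2*b^3 + b^2*(-4*d - 26) + b*(2*d^2 + 34*d - 32) - 8*d^2 - 72*d + 416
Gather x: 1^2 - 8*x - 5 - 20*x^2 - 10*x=-20*x^2 - 18*x - 4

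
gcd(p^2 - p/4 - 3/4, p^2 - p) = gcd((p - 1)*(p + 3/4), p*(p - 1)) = p - 1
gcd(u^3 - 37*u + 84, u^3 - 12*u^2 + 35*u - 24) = u - 3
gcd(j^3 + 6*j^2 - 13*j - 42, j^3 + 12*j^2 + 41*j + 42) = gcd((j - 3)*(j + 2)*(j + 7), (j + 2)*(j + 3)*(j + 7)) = j^2 + 9*j + 14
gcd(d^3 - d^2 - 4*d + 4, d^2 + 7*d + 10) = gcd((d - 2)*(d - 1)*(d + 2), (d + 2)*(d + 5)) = d + 2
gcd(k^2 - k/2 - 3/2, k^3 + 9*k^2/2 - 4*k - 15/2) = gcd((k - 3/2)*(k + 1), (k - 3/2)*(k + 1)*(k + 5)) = k^2 - k/2 - 3/2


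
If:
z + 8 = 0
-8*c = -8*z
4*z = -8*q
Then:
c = -8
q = 4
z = -8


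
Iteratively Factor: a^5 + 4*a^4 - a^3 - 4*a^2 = (a - 1)*(a^4 + 5*a^3 + 4*a^2) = (a - 1)*(a + 1)*(a^3 + 4*a^2) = a*(a - 1)*(a + 1)*(a^2 + 4*a) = a*(a - 1)*(a + 1)*(a + 4)*(a)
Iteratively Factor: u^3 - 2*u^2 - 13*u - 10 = (u - 5)*(u^2 + 3*u + 2) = (u - 5)*(u + 2)*(u + 1)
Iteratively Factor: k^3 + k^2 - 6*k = (k)*(k^2 + k - 6) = k*(k + 3)*(k - 2)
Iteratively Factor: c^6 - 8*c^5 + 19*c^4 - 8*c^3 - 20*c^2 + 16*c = (c - 4)*(c^5 - 4*c^4 + 3*c^3 + 4*c^2 - 4*c) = c*(c - 4)*(c^4 - 4*c^3 + 3*c^2 + 4*c - 4) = c*(c - 4)*(c + 1)*(c^3 - 5*c^2 + 8*c - 4) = c*(c - 4)*(c - 2)*(c + 1)*(c^2 - 3*c + 2) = c*(c - 4)*(c - 2)*(c - 1)*(c + 1)*(c - 2)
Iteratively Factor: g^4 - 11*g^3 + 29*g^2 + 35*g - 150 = (g - 5)*(g^3 - 6*g^2 - g + 30) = (g - 5)*(g + 2)*(g^2 - 8*g + 15) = (g - 5)^2*(g + 2)*(g - 3)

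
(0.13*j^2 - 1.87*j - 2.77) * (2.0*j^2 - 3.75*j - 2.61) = 0.26*j^4 - 4.2275*j^3 + 1.1332*j^2 + 15.2682*j + 7.2297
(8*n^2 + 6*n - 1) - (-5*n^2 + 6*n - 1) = 13*n^2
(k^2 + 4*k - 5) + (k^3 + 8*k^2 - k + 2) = k^3 + 9*k^2 + 3*k - 3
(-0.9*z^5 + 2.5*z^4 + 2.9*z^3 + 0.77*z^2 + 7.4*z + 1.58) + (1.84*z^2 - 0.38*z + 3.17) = -0.9*z^5 + 2.5*z^4 + 2.9*z^3 + 2.61*z^2 + 7.02*z + 4.75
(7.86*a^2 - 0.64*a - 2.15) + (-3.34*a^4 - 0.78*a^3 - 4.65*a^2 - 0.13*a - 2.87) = -3.34*a^4 - 0.78*a^3 + 3.21*a^2 - 0.77*a - 5.02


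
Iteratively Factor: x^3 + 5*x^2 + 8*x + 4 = (x + 2)*(x^2 + 3*x + 2) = (x + 1)*(x + 2)*(x + 2)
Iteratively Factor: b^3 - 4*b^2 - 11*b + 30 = (b + 3)*(b^2 - 7*b + 10) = (b - 5)*(b + 3)*(b - 2)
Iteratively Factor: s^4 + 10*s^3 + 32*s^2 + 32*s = (s)*(s^3 + 10*s^2 + 32*s + 32) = s*(s + 4)*(s^2 + 6*s + 8) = s*(s + 4)^2*(s + 2)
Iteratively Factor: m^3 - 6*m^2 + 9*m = (m - 3)*(m^2 - 3*m) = (m - 3)^2*(m)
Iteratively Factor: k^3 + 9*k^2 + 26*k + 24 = (k + 3)*(k^2 + 6*k + 8) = (k + 3)*(k + 4)*(k + 2)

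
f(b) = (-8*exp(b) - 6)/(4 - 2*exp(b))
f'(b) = -8*exp(b)/(4 - 2*exp(b)) + 2*(-8*exp(b) - 6)*exp(b)/(4 - 2*exp(b))^2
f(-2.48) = -1.74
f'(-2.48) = -0.25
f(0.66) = -164.69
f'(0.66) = -5005.30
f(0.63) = -85.88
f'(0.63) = -1378.83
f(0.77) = 72.85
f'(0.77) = -930.74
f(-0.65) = -3.44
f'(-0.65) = -2.63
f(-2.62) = -1.71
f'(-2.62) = -0.22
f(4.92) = 4.08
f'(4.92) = -0.08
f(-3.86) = -1.56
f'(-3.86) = -0.06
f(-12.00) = -1.50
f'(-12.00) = 0.00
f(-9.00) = -1.50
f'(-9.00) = 0.00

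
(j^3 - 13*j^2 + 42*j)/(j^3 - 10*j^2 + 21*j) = (j - 6)/(j - 3)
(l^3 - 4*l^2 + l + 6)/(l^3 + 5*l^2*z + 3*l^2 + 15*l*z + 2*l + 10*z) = (l^2 - 5*l + 6)/(l^2 + 5*l*z + 2*l + 10*z)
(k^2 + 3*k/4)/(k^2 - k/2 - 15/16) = 4*k/(4*k - 5)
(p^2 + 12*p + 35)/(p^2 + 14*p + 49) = (p + 5)/(p + 7)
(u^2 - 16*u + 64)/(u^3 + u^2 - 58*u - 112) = (u - 8)/(u^2 + 9*u + 14)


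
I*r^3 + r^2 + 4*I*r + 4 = (r - 2*I)*(r + 2*I)*(I*r + 1)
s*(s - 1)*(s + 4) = s^3 + 3*s^2 - 4*s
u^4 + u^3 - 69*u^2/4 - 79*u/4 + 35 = (u - 4)*(u - 1)*(u + 5/2)*(u + 7/2)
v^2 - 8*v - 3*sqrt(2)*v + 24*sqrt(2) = (v - 8)*(v - 3*sqrt(2))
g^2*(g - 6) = g^3 - 6*g^2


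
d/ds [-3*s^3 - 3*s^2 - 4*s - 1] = -9*s^2 - 6*s - 4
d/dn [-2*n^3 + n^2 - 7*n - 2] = -6*n^2 + 2*n - 7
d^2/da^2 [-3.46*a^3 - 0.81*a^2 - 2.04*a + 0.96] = -20.76*a - 1.62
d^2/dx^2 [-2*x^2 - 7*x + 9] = -4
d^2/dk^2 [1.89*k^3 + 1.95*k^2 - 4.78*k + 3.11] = 11.34*k + 3.9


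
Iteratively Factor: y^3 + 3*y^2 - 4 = (y + 2)*(y^2 + y - 2) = (y - 1)*(y + 2)*(y + 2)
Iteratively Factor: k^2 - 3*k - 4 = (k + 1)*(k - 4)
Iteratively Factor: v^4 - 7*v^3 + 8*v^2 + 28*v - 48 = (v - 3)*(v^3 - 4*v^2 - 4*v + 16) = (v - 3)*(v + 2)*(v^2 - 6*v + 8) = (v - 4)*(v - 3)*(v + 2)*(v - 2)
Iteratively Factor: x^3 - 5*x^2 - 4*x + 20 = (x - 5)*(x^2 - 4) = (x - 5)*(x - 2)*(x + 2)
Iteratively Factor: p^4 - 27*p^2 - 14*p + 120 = (p - 5)*(p^3 + 5*p^2 - 2*p - 24) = (p - 5)*(p - 2)*(p^2 + 7*p + 12) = (p - 5)*(p - 2)*(p + 3)*(p + 4)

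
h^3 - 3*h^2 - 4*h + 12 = (h - 3)*(h - 2)*(h + 2)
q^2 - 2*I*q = q*(q - 2*I)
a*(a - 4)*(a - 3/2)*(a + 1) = a^4 - 9*a^3/2 + a^2/2 + 6*a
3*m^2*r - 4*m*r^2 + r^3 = r*(-3*m + r)*(-m + r)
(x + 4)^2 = x^2 + 8*x + 16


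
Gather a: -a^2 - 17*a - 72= -a^2 - 17*a - 72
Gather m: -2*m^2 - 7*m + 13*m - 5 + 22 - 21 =-2*m^2 + 6*m - 4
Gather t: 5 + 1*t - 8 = t - 3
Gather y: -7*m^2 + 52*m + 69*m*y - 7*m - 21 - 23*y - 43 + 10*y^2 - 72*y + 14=-7*m^2 + 45*m + 10*y^2 + y*(69*m - 95) - 50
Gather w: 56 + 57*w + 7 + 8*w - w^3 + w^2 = -w^3 + w^2 + 65*w + 63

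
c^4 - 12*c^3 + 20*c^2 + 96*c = c*(c - 8)*(c - 6)*(c + 2)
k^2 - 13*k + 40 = (k - 8)*(k - 5)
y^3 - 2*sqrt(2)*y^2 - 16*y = y*(y - 4*sqrt(2))*(y + 2*sqrt(2))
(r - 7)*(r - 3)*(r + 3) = r^3 - 7*r^2 - 9*r + 63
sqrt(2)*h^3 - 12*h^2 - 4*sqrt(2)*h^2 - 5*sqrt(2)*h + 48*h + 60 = (h - 5)*(h - 6*sqrt(2))*(sqrt(2)*h + sqrt(2))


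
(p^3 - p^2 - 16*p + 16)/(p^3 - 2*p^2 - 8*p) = (p^2 + 3*p - 4)/(p*(p + 2))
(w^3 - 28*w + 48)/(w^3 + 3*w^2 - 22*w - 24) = (w - 2)/(w + 1)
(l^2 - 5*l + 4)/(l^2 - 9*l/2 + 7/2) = 2*(l - 4)/(2*l - 7)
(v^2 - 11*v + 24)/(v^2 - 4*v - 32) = (v - 3)/(v + 4)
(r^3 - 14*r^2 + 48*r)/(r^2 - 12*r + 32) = r*(r - 6)/(r - 4)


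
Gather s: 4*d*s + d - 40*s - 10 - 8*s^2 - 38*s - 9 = d - 8*s^2 + s*(4*d - 78) - 19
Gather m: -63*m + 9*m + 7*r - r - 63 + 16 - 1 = -54*m + 6*r - 48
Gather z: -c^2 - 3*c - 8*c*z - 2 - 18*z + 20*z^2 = -c^2 - 3*c + 20*z^2 + z*(-8*c - 18) - 2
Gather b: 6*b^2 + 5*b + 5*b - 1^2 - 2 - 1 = 6*b^2 + 10*b - 4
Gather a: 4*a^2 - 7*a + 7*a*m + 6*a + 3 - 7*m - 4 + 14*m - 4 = 4*a^2 + a*(7*m - 1) + 7*m - 5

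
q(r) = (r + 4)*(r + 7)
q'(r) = 2*r + 11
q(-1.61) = 12.88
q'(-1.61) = 7.78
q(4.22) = 92.23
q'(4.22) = 19.44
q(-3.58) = 1.44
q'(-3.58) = 3.84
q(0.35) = 31.97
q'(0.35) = 11.70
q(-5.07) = -2.07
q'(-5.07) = 0.86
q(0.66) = 35.70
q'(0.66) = 12.32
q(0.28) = 31.16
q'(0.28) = 11.56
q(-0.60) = 21.76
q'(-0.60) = 9.80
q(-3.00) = 4.00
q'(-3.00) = 5.00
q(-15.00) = 88.00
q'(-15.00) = -19.00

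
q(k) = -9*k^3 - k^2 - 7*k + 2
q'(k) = -27*k^2 - 2*k - 7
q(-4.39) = 774.90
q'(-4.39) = -518.57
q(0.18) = 0.66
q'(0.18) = -8.23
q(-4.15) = 657.09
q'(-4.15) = -463.71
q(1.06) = -17.26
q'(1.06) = -39.46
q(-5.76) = 1729.07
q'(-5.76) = -891.28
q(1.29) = -28.01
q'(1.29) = -54.51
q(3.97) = -604.69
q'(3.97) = -440.48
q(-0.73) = 10.08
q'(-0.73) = -19.93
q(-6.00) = 1952.00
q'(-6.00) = -967.00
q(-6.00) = 1952.00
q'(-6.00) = -967.00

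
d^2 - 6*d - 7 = (d - 7)*(d + 1)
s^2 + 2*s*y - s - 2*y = (s - 1)*(s + 2*y)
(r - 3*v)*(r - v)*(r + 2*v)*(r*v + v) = r^4*v - 2*r^3*v^2 + r^3*v - 5*r^2*v^3 - 2*r^2*v^2 + 6*r*v^4 - 5*r*v^3 + 6*v^4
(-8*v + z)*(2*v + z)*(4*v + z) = -64*v^3 - 40*v^2*z - 2*v*z^2 + z^3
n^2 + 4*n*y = n*(n + 4*y)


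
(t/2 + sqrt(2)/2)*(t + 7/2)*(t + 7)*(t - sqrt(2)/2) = t^4/2 + sqrt(2)*t^3/4 + 21*t^3/4 + 21*sqrt(2)*t^2/8 + 47*t^2/4 - 21*t/4 + 49*sqrt(2)*t/8 - 49/4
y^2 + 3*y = y*(y + 3)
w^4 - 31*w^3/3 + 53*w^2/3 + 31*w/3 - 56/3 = (w - 8)*(w - 7/3)*(w - 1)*(w + 1)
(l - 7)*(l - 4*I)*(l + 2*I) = l^3 - 7*l^2 - 2*I*l^2 + 8*l + 14*I*l - 56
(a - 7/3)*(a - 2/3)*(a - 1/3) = a^3 - 10*a^2/3 + 23*a/9 - 14/27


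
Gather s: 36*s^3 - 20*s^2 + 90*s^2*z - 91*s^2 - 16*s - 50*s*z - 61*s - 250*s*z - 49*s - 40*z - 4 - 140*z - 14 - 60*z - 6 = 36*s^3 + s^2*(90*z - 111) + s*(-300*z - 126) - 240*z - 24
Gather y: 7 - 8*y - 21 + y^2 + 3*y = y^2 - 5*y - 14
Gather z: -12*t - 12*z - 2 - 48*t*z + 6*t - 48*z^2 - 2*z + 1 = -6*t - 48*z^2 + z*(-48*t - 14) - 1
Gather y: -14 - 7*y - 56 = -7*y - 70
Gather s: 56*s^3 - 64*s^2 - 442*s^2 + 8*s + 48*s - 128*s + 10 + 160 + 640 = 56*s^3 - 506*s^2 - 72*s + 810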